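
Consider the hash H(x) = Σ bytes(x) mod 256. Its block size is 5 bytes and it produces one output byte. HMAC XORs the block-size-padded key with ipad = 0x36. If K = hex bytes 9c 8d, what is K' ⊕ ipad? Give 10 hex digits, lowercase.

aabb363636

Key hex bytes 9c 8d is 2 bytes ≤ B = 5; zero-pad to 5 bytes: K' = 9c 8d 00 00 00.
XOR each byte with 0x36: 9c⊕36=aa, 8d⊕36=bb, 00⊕36=36, 00⊕36=36, 00⊕36=36.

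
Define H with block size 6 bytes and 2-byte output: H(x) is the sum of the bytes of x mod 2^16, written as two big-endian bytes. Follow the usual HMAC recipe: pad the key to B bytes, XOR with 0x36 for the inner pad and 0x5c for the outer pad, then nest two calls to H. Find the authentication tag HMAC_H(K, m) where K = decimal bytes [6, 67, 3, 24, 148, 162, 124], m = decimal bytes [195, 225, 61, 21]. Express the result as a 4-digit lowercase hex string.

Key decimal bytes [6, 67, 3, 24, 148, 162, 124] = 06 43 03 18 94 a2 7c is 7 bytes > B = 6, so hash it first: H(key) = 02 16, then zero-pad to 6 bytes: K' = 02 16 00 00 00 00.
K' ⊕ ipad = 34 20 36 36 36 36.  K' ⊕ opad = 5e 4a 5c 5c 5c 5c.
Inner input = (K'⊕ipad) ∥ m = 34 20 36 36 36 36 ∥ c3 e1 3d 15.
Inner hash: sum = 52+32+54+54+54+54+195+225+61+21 = 802 → 03 22.
Outer input = (K'⊕opad) ∥ inner = 5e 4a 5c 5c 5c 5c ∥ 03 22.
Outer hash (tag): sum = 94+74+92+92+92+92+3+34 = 573 → 02 3d.

023d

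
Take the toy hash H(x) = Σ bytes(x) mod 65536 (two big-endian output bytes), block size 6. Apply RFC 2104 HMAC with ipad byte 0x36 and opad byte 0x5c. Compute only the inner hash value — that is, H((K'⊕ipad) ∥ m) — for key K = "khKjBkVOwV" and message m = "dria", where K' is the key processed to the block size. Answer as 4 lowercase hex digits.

033e

Key "khKjBkVOwV" = 6b 68 4b 6a 42 6b 56 4f 77 56 is 10 bytes > B = 6, so hash it first: H(key) = 03 a7, then zero-pad to 6 bytes: K' = 03 a7 00 00 00 00.
K' ⊕ ipad = 35 91 36 36 36 36.
Inner input = 35 91 36 36 36 36 ∥ 64 72 69 61.
Inner hash: sum = 53+145+54+54+54+54+100+114+105+97 = 830 → 03 3e.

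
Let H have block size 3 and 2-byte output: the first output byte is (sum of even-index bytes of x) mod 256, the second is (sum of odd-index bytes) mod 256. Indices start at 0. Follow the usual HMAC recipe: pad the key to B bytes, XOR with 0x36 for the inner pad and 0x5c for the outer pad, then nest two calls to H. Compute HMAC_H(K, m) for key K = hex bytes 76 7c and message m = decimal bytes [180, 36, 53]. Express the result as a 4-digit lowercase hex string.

b9ba

Key hex bytes 76 7c is 2 bytes ≤ B = 3; zero-pad to 3 bytes: K' = 76 7c 00.
K' ⊕ ipad = 40 4a 36.  K' ⊕ opad = 2a 20 5c.
Inner input = (K'⊕ipad) ∥ m = 40 4a 36 ∥ b4 24 35.
Inner hash: even-index sum = 154 mod 256 = 154; odd-index sum = 307 mod 256 = 51 → 9a 33.
Outer input = (K'⊕opad) ∥ inner = 2a 20 5c ∥ 9a 33.
Outer hash (tag): even-index sum = 185 mod 256 = 185; odd-index sum = 186 mod 256 = 186 → b9 ba.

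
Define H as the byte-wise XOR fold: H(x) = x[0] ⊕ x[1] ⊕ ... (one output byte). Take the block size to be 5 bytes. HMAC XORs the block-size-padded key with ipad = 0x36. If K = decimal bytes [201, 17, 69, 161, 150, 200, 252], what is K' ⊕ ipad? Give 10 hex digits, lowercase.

Key decimal bytes [201, 17, 69, 161, 150, 200, 252] = c9 11 45 a1 96 c8 fc is 7 bytes > B = 5, so hash it first: H(key) = 9e, then zero-pad to 5 bytes: K' = 9e 00 00 00 00.
XOR each byte with 0x36: 9e⊕36=a8, 00⊕36=36, 00⊕36=36, 00⊕36=36, 00⊕36=36.

a836363636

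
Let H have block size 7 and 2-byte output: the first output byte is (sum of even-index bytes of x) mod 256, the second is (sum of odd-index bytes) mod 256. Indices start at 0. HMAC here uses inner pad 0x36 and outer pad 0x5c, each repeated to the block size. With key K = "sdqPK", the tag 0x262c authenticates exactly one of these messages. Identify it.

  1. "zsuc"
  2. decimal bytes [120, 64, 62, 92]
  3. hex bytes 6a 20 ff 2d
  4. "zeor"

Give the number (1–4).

3

Key "sdqPK" = 73 64 71 50 4b is 5 bytes ≤ B = 7; zero-pad to 7 bytes: K' = 73 64 71 50 4b 00 00.
K' ⊕ ipad = 45 52 47 66 7d 36 36; K' ⊕ opad = 2f 38 2d 0c 17 5c 5c.
m1: inner = H(45 52 47 66 7d 36 36 7a 73 75 63) = 15 dd; tag = H(2f 38 2d 0c 17 5c 5c 15 dd) = acb5
m2: inner = H(45 52 47 66 7d 36 36 78 40 3e 5c) = db a4; tag = H(2f 38 2d 0c 17 5c 5c db a4) = 737b
m3: inner = H(45 52 47 66 7d 36 36 6a 20 ff 2d) = 8c 57; tag = H(2f 38 2d 0c 17 5c 5c 8c 57) = 262c ← matches
m4: inner = H(45 52 47 66 7d 36 36 7a 65 6f 72) = 16 d7; tag = H(2f 38 2d 0c 17 5c 5c 16 d7) = a6b6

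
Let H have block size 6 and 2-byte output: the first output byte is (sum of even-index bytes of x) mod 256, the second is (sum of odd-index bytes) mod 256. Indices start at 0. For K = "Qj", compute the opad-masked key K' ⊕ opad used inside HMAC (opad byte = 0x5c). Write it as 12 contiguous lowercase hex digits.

Key "Qj" = 51 6a is 2 bytes ≤ B = 6; zero-pad to 6 bytes: K' = 51 6a 00 00 00 00.
XOR each byte with 0x5c: 51⊕5c=0d, 6a⊕5c=36, 00⊕5c=5c, 00⊕5c=5c, 00⊕5c=5c, 00⊕5c=5c.

0d365c5c5c5c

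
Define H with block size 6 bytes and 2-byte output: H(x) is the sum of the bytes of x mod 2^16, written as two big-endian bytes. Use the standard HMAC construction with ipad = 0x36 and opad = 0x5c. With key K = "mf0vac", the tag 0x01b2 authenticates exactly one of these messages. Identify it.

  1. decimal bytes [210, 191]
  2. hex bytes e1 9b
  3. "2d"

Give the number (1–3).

3

Key "mf0vac" = 6d 66 30 76 61 63 is exactly B = 6 bytes: K' = 6d 66 30 76 61 63.
K' ⊕ ipad = 5b 50 06 40 57 55; K' ⊕ opad = 31 3a 6c 2a 3d 3f.
m1: inner = H(5b 50 06 40 57 55 d2 bf) = 03 2e; tag = H(31 3a 6c 2a 3d 3f 03 2e) = 01ae
m2: inner = H(5b 50 06 40 57 55 e1 9b) = 03 19; tag = H(31 3a 6c 2a 3d 3f 03 19) = 0199
m3: inner = H(5b 50 06 40 57 55 32 64) = 02 33; tag = H(31 3a 6c 2a 3d 3f 02 33) = 01b2 ← matches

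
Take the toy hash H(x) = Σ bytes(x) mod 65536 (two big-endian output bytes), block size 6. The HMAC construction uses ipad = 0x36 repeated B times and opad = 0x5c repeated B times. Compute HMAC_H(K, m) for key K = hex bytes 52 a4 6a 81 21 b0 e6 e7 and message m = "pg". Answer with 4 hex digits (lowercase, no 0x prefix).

0217

Key hex bytes 52 a4 6a 81 21 b0 e6 e7 is 8 bytes > B = 6, so hash it first: H(key) = 04 7f, then zero-pad to 6 bytes: K' = 04 7f 00 00 00 00.
K' ⊕ ipad = 32 49 36 36 36 36.  K' ⊕ opad = 58 23 5c 5c 5c 5c.
Inner input = (K'⊕ipad) ∥ m = 32 49 36 36 36 36 ∥ 70 67.
Inner hash: sum = 50+73+54+54+54+54+112+103 = 554 → 02 2a.
Outer input = (K'⊕opad) ∥ inner = 58 23 5c 5c 5c 5c ∥ 02 2a.
Outer hash (tag): sum = 88+35+92+92+92+92+2+42 = 535 → 02 17.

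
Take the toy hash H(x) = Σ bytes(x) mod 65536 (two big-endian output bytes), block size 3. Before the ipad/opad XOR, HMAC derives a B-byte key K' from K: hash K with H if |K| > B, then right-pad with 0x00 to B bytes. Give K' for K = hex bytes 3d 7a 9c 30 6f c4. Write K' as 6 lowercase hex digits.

02b600

|K| = 6 > B = 3, so first hash the key.
H(K): sum = 61+122+156+48+111+196 = 694 → 02 b6.
Zero-pad H(K) = 02 b6 to 3 bytes: K' = 02 b6 00.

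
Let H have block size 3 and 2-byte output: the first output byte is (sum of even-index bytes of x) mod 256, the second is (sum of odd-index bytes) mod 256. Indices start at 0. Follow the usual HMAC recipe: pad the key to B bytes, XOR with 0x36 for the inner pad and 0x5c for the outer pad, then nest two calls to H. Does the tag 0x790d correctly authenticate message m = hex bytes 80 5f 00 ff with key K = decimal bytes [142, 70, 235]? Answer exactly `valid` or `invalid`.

Key decimal bytes [142, 70, 235] = 8e 46 eb is exactly B = 3 bytes: K' = 8e 46 eb.
K' ⊕ ipad = b8 70 dd; K' ⊕ opad = d2 1a b7.
Inner hash: even-index sum = 755 mod 256 = 243; odd-index sum = 240 mod 256 = 240 → f3 f0.
Outer hash (recomputed tag): even-index sum = 633 mod 256 = 121; odd-index sum = 269 mod 256 = 13 → 79 0d.
Recomputed tag = 790d; claimed = 790d → match.

valid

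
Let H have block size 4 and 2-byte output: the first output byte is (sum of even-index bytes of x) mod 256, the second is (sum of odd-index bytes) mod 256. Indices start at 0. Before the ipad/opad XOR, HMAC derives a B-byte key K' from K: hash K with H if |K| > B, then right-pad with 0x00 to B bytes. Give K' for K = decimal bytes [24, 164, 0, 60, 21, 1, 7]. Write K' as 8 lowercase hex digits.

34e10000

|K| = 7 > B = 4, so first hash the key.
H(K): even-index sum = 52 mod 256 = 52; odd-index sum = 225 mod 256 = 225 → 34 e1.
Zero-pad H(K) = 34 e1 to 4 bytes: K' = 34 e1 00 00.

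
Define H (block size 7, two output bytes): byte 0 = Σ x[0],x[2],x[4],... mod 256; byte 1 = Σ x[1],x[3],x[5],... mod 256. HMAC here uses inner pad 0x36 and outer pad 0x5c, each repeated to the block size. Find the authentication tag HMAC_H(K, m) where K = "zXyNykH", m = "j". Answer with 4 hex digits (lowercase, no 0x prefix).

Key "zXyNykH" = 7a 58 79 4e 79 6b 48 is exactly B = 7 bytes: K' = 7a 58 79 4e 79 6b 48.
K' ⊕ ipad = 4c 6e 4f 78 4f 5d 7e.  K' ⊕ opad = 26 04 25 12 25 37 14.
Inner input = (K'⊕ipad) ∥ m = 4c 6e 4f 78 4f 5d 7e ∥ 6a.
Inner hash: even-index sum = 360 mod 256 = 104; odd-index sum = 429 mod 256 = 173 → 68 ad.
Outer input = (K'⊕opad) ∥ inner = 26 04 25 12 25 37 14 ∥ 68 ad.
Outer hash (tag): even-index sum = 305 mod 256 = 49; odd-index sum = 181 mod 256 = 181 → 31 b5.

31b5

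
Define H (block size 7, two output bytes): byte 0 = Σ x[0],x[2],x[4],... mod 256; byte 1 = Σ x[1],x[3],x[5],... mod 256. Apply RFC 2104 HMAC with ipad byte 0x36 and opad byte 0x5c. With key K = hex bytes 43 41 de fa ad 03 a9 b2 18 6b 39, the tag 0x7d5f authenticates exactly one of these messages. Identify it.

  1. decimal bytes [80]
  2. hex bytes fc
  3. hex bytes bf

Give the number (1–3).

Key hex bytes 43 41 de fa ad 03 a9 b2 18 6b 39 is 11 bytes > B = 7, so hash it first: H(key) = c8 5b, then zero-pad to 7 bytes: K' = c8 5b 00 00 00 00 00.
K' ⊕ ipad = fe 6d 36 36 36 36 36; K' ⊕ opad = 94 07 5c 5c 5c 5c 5c.
m1: inner = H(fe 6d 36 36 36 36 36 50) = a0 29; tag = H(94 07 5c 5c 5c 5c 5c a0 29) = d15f
m2: inner = H(fe 6d 36 36 36 36 36 fc) = a0 d5; tag = H(94 07 5c 5c 5c 5c 5c a0 d5) = 7d5f ← matches
m3: inner = H(fe 6d 36 36 36 36 36 bf) = a0 98; tag = H(94 07 5c 5c 5c 5c 5c a0 98) = 405f

2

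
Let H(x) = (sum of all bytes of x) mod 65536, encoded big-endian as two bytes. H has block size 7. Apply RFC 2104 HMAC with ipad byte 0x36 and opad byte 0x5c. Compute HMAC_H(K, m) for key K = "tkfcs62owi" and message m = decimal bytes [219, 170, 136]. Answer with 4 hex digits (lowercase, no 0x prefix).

Key "tkfcs62owi" = 74 6b 66 63 73 36 32 6f 77 69 is 10 bytes > B = 7, so hash it first: H(key) = 03 d2, then zero-pad to 7 bytes: K' = 03 d2 00 00 00 00 00.
K' ⊕ ipad = 35 e4 36 36 36 36 36.  K' ⊕ opad = 5f 8e 5c 5c 5c 5c 5c.
Inner input = (K'⊕ipad) ∥ m = 35 e4 36 36 36 36 36 ∥ db aa 88.
Inner hash: sum = 53+228+54+54+54+54+54+219+170+136 = 1076 → 04 34.
Outer input = (K'⊕opad) ∥ inner = 5f 8e 5c 5c 5c 5c 5c ∥ 04 34.
Outer hash (tag): sum = 95+142+92+92+92+92+92+4+52 = 753 → 02 f1.

02f1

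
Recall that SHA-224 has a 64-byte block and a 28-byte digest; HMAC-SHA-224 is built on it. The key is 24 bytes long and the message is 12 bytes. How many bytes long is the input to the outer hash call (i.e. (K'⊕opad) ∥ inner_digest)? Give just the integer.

Key is 24 ≤ 64 bytes, zero-padded: |K'| = 64.
Outer input = (K'⊕opad) ∥ H(inner) → 64 + 28 = 92 bytes.

92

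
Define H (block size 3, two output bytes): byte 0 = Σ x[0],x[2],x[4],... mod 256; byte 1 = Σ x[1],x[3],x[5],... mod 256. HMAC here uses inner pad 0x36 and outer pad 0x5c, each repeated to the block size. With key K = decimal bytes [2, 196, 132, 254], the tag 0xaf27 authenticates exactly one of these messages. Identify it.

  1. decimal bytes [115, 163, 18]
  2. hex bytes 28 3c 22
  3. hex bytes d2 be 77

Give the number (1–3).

Key decimal bytes [2, 196, 132, 254] = 02 c4 84 fe is 4 bytes > B = 3, so hash it first: H(key) = 86 c2, then zero-pad to 3 bytes: K' = 86 c2 00.
K' ⊕ ipad = b0 f4 36; K' ⊕ opad = da 9e 5c.
m1: inner = H(b0 f4 36 73 a3 12) = 89 79; tag = H(da 9e 5c 89 79) = af27 ← matches
m2: inner = H(b0 f4 36 28 3c 22) = 22 3e; tag = H(da 9e 5c 22 3e) = 74c0
m3: inner = H(b0 f4 36 d2 be 77) = a4 3d; tag = H(da 9e 5c a4 3d) = 7342

1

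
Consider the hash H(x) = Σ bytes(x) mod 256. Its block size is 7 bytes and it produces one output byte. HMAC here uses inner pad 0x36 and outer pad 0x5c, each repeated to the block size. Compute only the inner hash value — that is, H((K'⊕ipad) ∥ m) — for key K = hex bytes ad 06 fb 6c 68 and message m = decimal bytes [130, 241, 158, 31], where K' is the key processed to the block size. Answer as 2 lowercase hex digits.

ec

Key hex bytes ad 06 fb 6c 68 is 5 bytes ≤ B = 7; zero-pad to 7 bytes: K' = ad 06 fb 6c 68 00 00.
K' ⊕ ipad = 9b 30 cd 5a 5e 36 36.
Inner input = 9b 30 cd 5a 5e 36 36 ∥ 82 f1 9e 1f.
Inner hash: sum = 155+48+205+90+94+54+54+130+241+158+31 = 1260; mod 256 = 236 → ec.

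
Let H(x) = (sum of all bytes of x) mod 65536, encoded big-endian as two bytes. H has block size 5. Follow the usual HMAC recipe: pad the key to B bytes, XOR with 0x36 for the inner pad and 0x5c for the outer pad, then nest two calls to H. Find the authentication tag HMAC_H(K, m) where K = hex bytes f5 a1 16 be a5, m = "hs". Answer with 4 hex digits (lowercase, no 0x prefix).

Key hex bytes f5 a1 16 be a5 is exactly B = 5 bytes: K' = f5 a1 16 be a5.
K' ⊕ ipad = c3 97 20 88 93.  K' ⊕ opad = a9 fd 4a e2 f9.
Inner input = (K'⊕ipad) ∥ m = c3 97 20 88 93 ∥ 68 73.
Inner hash: sum = 195+151+32+136+147+104+115 = 880 → 03 70.
Outer input = (K'⊕opad) ∥ inner = a9 fd 4a e2 f9 ∥ 03 70.
Outer hash (tag): sum = 169+253+74+226+249+3+112 = 1086 → 04 3e.

043e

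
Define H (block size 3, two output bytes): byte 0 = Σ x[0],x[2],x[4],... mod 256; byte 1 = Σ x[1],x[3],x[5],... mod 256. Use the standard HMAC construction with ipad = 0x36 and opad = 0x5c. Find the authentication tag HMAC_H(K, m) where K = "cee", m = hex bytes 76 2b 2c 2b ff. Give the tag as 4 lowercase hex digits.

Key "cee" = 63 65 65 is exactly B = 3 bytes: K' = 63 65 65.
K' ⊕ ipad = 55 53 53.  K' ⊕ opad = 3f 39 39.
Inner input = (K'⊕ipad) ∥ m = 55 53 53 ∥ 76 2b 2c 2b ff.
Inner hash: even-index sum = 254 mod 256 = 254; odd-index sum = 500 mod 256 = 244 → fe f4.
Outer input = (K'⊕opad) ∥ inner = 3f 39 39 ∥ fe f4.
Outer hash (tag): even-index sum = 364 mod 256 = 108; odd-index sum = 311 mod 256 = 55 → 6c 37.

6c37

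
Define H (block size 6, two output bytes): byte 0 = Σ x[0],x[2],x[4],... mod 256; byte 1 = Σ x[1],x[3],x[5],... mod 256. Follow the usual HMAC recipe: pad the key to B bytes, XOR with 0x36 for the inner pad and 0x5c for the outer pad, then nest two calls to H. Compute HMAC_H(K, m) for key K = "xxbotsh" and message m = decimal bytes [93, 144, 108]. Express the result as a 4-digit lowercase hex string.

5726

Key "xxbotsh" = 78 78 62 6f 74 73 68 is 7 bytes > B = 6, so hash it first: H(key) = b6 5a, then zero-pad to 6 bytes: K' = b6 5a 00 00 00 00.
K' ⊕ ipad = 80 6c 36 36 36 36.  K' ⊕ opad = ea 06 5c 5c 5c 5c.
Inner input = (K'⊕ipad) ∥ m = 80 6c 36 36 36 36 ∥ 5d 90 6c.
Inner hash: even-index sum = 437 mod 256 = 181; odd-index sum = 360 mod 256 = 104 → b5 68.
Outer input = (K'⊕opad) ∥ inner = ea 06 5c 5c 5c 5c ∥ b5 68.
Outer hash (tag): even-index sum = 599 mod 256 = 87; odd-index sum = 294 mod 256 = 38 → 57 26.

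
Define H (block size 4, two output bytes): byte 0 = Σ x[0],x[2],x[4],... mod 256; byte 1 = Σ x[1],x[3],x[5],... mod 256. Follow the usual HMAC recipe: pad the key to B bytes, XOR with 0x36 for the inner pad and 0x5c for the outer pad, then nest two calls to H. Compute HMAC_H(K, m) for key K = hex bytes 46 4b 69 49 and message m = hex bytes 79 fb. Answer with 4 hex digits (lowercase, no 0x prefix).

Key hex bytes 46 4b 69 49 is exactly B = 4 bytes: K' = 46 4b 69 49.
K' ⊕ ipad = 70 7d 5f 7f.  K' ⊕ opad = 1a 17 35 15.
Inner input = (K'⊕ipad) ∥ m = 70 7d 5f 7f ∥ 79 fb.
Inner hash: even-index sum = 328 mod 256 = 72; odd-index sum = 503 mod 256 = 247 → 48 f7.
Outer input = (K'⊕opad) ∥ inner = 1a 17 35 15 ∥ 48 f7.
Outer hash (tag): even-index sum = 151 mod 256 = 151; odd-index sum = 291 mod 256 = 35 → 97 23.

9723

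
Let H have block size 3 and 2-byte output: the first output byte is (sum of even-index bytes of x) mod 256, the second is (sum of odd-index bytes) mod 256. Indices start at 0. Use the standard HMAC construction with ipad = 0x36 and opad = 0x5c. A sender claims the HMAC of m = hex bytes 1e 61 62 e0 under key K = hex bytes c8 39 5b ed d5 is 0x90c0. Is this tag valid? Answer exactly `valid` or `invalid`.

invalid

Key hex bytes c8 39 5b ed d5 is 5 bytes > B = 3, so hash it first: H(key) = f8 26, then zero-pad to 3 bytes: K' = f8 26 00.
K' ⊕ ipad = ce 10 36; K' ⊕ opad = a4 7a 5c.
Inner hash: even-index sum = 581 mod 256 = 69; odd-index sum = 144 mod 256 = 144 → 45 90.
Outer hash (recomputed tag): even-index sum = 400 mod 256 = 144; odd-index sum = 191 mod 256 = 191 → 90 bf.
Recomputed tag = 90bf; claimed = 90c0 → mismatch.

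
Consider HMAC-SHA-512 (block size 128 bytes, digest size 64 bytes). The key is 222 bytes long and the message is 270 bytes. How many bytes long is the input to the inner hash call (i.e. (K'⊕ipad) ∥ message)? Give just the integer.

398

Key is 222 > 128 bytes, so it is hashed to 64 bytes then zero-padded to 128: |K'| = 128.
Inner input = (K'⊕ipad) ∥ m → 128 + 270 = 398 bytes.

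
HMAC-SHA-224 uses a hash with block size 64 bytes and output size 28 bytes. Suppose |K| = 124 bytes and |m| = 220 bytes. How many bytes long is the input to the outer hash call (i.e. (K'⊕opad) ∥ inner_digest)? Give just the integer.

92

Key is 124 > 64 bytes, so it is hashed to 28 bytes then zero-padded to 64: |K'| = 64.
Outer input = (K'⊕opad) ∥ H(inner) → 64 + 28 = 92 bytes.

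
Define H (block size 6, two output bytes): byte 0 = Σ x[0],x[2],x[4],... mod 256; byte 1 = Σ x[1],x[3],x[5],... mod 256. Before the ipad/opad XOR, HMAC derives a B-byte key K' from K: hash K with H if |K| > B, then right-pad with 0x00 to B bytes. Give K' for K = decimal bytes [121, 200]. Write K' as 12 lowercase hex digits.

Key decimal bytes [121, 200] = 79 c8 is 2 bytes ≤ B = 6; zero-pad to 6 bytes: K' = 79 c8 00 00 00 00.

79c800000000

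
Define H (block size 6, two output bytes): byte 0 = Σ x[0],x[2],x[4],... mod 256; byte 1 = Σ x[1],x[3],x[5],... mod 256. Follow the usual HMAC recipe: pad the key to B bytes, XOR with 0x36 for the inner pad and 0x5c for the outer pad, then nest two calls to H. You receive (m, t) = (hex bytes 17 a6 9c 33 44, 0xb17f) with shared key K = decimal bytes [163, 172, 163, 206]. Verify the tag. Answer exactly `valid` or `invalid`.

valid

Key decimal bytes [163, 172, 163, 206] = a3 ac a3 ce is 4 bytes ≤ B = 6; zero-pad to 6 bytes: K' = a3 ac a3 ce 00 00.
K' ⊕ ipad = 95 9a 95 f8 36 36; K' ⊕ opad = ff f0 ff 92 5c 5c.
Inner hash: even-index sum = 599 mod 256 = 87; odd-index sum = 673 mod 256 = 161 → 57 a1.
Outer hash (recomputed tag): even-index sum = 689 mod 256 = 177; odd-index sum = 639 mod 256 = 127 → b1 7f.
Recomputed tag = b17f; claimed = b17f → match.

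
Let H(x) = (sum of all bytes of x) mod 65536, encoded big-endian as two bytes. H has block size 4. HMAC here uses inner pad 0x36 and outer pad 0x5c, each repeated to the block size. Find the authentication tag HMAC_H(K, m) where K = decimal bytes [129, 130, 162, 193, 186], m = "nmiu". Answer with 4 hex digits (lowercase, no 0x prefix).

0205

Key decimal bytes [129, 130, 162, 193, 186] = 81 82 a2 c1 ba is 5 bytes > B = 4, so hash it first: H(key) = 03 20, then zero-pad to 4 bytes: K' = 03 20 00 00.
K' ⊕ ipad = 35 16 36 36.  K' ⊕ opad = 5f 7c 5c 5c.
Inner input = (K'⊕ipad) ∥ m = 35 16 36 36 ∥ 6e 6d 69 75.
Inner hash: sum = 53+22+54+54+110+109+105+117 = 624 → 02 70.
Outer input = (K'⊕opad) ∥ inner = 5f 7c 5c 5c ∥ 02 70.
Outer hash (tag): sum = 95+124+92+92+2+112 = 517 → 02 05.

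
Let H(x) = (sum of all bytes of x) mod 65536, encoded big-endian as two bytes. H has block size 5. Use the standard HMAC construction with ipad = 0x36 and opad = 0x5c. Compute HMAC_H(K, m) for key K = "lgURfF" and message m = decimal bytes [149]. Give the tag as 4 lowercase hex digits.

Key "lgURfF" = 6c 67 55 52 66 46 is 6 bytes > B = 5, so hash it first: H(key) = 02 26, then zero-pad to 5 bytes: K' = 02 26 00 00 00.
K' ⊕ ipad = 34 10 36 36 36.  K' ⊕ opad = 5e 7a 5c 5c 5c.
Inner input = (K'⊕ipad) ∥ m = 34 10 36 36 36 ∥ 95.
Inner hash: sum = 52+16+54+54+54+149 = 379 → 01 7b.
Outer input = (K'⊕opad) ∥ inner = 5e 7a 5c 5c 5c ∥ 01 7b.
Outer hash (tag): sum = 94+122+92+92+92+1+123 = 616 → 02 68.

0268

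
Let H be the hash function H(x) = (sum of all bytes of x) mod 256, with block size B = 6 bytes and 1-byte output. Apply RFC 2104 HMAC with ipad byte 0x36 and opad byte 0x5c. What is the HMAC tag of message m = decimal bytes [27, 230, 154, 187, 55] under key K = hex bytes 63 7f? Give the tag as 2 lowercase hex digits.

d5

Key hex bytes 63 7f is 2 bytes ≤ B = 6; zero-pad to 6 bytes: K' = 63 7f 00 00 00 00.
K' ⊕ ipad = 55 49 36 36 36 36.  K' ⊕ opad = 3f 23 5c 5c 5c 5c.
Inner input = (K'⊕ipad) ∥ m = 55 49 36 36 36 36 ∥ 1b e6 9a bb 37.
Inner hash: sum = 85+73+54+54+54+54+27+230+154+187+55 = 1027; mod 256 = 3 → 03.
Outer input = (K'⊕opad) ∥ inner = 3f 23 5c 5c 5c 5c ∥ 03.
Outer hash (tag): sum = 63+35+92+92+92+92+3 = 469; mod 256 = 213 → d5.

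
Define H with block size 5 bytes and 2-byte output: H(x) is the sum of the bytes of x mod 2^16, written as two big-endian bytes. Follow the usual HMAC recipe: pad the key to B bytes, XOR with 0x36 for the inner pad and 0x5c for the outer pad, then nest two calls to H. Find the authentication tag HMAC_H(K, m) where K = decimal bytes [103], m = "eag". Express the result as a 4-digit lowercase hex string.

Key decimal bytes [103] = 67 is 1 byte ≤ B = 5; zero-pad to 5 bytes: K' = 67 00 00 00 00.
K' ⊕ ipad = 51 36 36 36 36.  K' ⊕ opad = 3b 5c 5c 5c 5c.
Inner input = (K'⊕ipad) ∥ m = 51 36 36 36 36 ∥ 65 61 67.
Inner hash: sum = 81+54+54+54+54+101+97+103 = 598 → 02 56.
Outer input = (K'⊕opad) ∥ inner = 3b 5c 5c 5c 5c ∥ 02 56.
Outer hash (tag): sum = 59+92+92+92+92+2+86 = 515 → 02 03.

0203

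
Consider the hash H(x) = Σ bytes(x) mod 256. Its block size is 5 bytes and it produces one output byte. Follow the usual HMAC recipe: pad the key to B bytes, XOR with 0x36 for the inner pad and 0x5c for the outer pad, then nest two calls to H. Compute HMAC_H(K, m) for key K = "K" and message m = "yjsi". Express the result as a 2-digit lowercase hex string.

9b

Key "K" = 4b is 1 byte ≤ B = 5; zero-pad to 5 bytes: K' = 4b 00 00 00 00.
K' ⊕ ipad = 7d 36 36 36 36.  K' ⊕ opad = 17 5c 5c 5c 5c.
Inner input = (K'⊕ipad) ∥ m = 7d 36 36 36 36 ∥ 79 6a 73 69.
Inner hash: sum = 125+54+54+54+54+121+106+115+105 = 788; mod 256 = 20 → 14.
Outer input = (K'⊕opad) ∥ inner = 17 5c 5c 5c 5c ∥ 14.
Outer hash (tag): sum = 23+92+92+92+92+20 = 411; mod 256 = 155 → 9b.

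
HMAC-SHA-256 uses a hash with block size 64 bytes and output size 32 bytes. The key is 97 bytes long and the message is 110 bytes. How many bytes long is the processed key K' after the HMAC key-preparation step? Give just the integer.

Key is 97 > 64 bytes, so it is hashed to 32 bytes then zero-padded to 64: |K'| = 64.

64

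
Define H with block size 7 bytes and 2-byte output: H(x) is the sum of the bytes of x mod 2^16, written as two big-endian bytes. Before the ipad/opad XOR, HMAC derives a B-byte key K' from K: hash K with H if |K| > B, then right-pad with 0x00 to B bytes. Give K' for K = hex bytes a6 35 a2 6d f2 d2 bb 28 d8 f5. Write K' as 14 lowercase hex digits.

065e0000000000

|K| = 10 > B = 7, so first hash the key.
H(K): sum = 166+53+162+109+242+210+187+40+216+245 = 1630 → 06 5e.
Zero-pad H(K) = 06 5e to 7 bytes: K' = 06 5e 00 00 00 00 00.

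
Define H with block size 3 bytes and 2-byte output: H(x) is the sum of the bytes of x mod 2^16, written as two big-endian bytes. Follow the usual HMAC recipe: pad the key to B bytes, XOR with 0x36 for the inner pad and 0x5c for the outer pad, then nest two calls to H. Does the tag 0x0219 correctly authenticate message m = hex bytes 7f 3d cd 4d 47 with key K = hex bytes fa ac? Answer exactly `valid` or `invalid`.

invalid

Key hex bytes fa ac is 2 bytes ≤ B = 3; zero-pad to 3 bytes: K' = fa ac 00.
K' ⊕ ipad = cc 9a 36; K' ⊕ opad = a6 f0 5c.
Inner hash: sum = 204+154+54+127+61+205+77+71 = 953 → 03 b9.
Outer hash (recomputed tag): sum = 166+240+92+3+185 = 686 → 02 ae.
Recomputed tag = 02ae; claimed = 0219 → mismatch.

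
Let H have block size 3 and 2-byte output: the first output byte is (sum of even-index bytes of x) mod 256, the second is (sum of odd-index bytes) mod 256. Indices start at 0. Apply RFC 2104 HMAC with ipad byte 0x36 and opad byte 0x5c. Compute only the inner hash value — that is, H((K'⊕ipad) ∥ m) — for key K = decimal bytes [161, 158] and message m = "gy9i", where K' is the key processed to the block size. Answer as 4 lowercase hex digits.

af48

Key decimal bytes [161, 158] = a1 9e is 2 bytes ≤ B = 3; zero-pad to 3 bytes: K' = a1 9e 00.
K' ⊕ ipad = 97 a8 36.
Inner input = 97 a8 36 ∥ 67 79 39 69.
Inner hash: even-index sum = 431 mod 256 = 175; odd-index sum = 328 mod 256 = 72 → af 48.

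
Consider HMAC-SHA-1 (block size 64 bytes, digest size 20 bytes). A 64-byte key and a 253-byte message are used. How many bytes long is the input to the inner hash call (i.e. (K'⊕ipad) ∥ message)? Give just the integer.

317

Key is 64 ≤ 64 bytes, zero-padded: |K'| = 64.
Inner input = (K'⊕ipad) ∥ m → 64 + 253 = 317 bytes.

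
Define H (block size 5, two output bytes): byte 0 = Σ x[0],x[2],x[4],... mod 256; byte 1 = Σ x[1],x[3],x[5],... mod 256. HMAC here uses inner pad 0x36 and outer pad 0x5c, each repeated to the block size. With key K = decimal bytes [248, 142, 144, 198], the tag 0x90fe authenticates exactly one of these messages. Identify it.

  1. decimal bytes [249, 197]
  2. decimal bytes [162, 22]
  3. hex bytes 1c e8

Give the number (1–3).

Key decimal bytes [248, 142, 144, 198] = f8 8e 90 c6 is 4 bytes ≤ B = 5; zero-pad to 5 bytes: K' = f8 8e 90 c6 00.
K' ⊕ ipad = ce b8 a6 f0 36; K' ⊕ opad = a4 d2 cc 9a 5c.
m1: inner = H(ce b8 a6 f0 36 f9 c5) = 6f a1; tag = H(a4 d2 cc 9a 5c 6f a1) = 6ddb
m2: inner = H(ce b8 a6 f0 36 a2 16) = c0 4a; tag = H(a4 d2 cc 9a 5c c0 4a) = 162c
m3: inner = H(ce b8 a6 f0 36 1c e8) = 92 c4; tag = H(a4 d2 cc 9a 5c 92 c4) = 90fe ← matches

3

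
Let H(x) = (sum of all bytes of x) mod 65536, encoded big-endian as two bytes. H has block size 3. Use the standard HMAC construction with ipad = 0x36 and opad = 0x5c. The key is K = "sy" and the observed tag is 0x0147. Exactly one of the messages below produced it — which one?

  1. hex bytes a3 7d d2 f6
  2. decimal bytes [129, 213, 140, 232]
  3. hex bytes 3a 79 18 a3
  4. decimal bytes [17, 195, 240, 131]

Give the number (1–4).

2

Key "sy" = 73 79 is 2 bytes ≤ B = 3; zero-pad to 3 bytes: K' = 73 79 00.
K' ⊕ ipad = 45 4f 36; K' ⊕ opad = 2f 25 5c.
m1: inner = H(45 4f 36 a3 7d d2 f6) = 03 b2; tag = H(2f 25 5c 03 b2) = 0165
m2: inner = H(45 4f 36 81 d5 8c e8) = 03 94; tag = H(2f 25 5c 03 94) = 0147 ← matches
m3: inner = H(45 4f 36 3a 79 18 a3) = 02 38; tag = H(2f 25 5c 02 38) = 00ea
m4: inner = H(45 4f 36 11 c3 f0 83) = 03 11; tag = H(2f 25 5c 03 11) = 00c4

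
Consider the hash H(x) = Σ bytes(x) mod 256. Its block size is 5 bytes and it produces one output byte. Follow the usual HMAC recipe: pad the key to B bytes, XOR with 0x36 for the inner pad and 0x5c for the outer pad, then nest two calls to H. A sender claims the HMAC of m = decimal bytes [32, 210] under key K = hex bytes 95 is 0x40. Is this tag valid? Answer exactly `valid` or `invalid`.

invalid

Key hex bytes 95 is 1 byte ≤ B = 5; zero-pad to 5 bytes: K' = 95 00 00 00 00.
K' ⊕ ipad = a3 36 36 36 36; K' ⊕ opad = c9 5c 5c 5c 5c.
Inner hash: sum = 163+54+54+54+54+32+210 = 621; mod 256 = 109 → 6d.
Outer hash (recomputed tag): sum = 201+92+92+92+92+109 = 678; mod 256 = 166 → a6.
Recomputed tag = a6; claimed = 40 → mismatch.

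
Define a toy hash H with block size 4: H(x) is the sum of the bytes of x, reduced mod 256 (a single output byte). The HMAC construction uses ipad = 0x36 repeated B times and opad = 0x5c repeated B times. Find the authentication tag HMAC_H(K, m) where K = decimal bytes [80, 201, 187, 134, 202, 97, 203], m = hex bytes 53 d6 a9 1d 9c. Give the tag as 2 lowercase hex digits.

b3

Key decimal bytes [80, 201, 187, 134, 202, 97, 203] = 50 c9 bb 86 ca 61 cb is 7 bytes > B = 4, so hash it first: H(key) = 50, then zero-pad to 4 bytes: K' = 50 00 00 00.
K' ⊕ ipad = 66 36 36 36.  K' ⊕ opad = 0c 5c 5c 5c.
Inner input = (K'⊕ipad) ∥ m = 66 36 36 36 ∥ 53 d6 a9 1d 9c.
Inner hash: sum = 102+54+54+54+83+214+169+29+156 = 915; mod 256 = 147 → 93.
Outer input = (K'⊕opad) ∥ inner = 0c 5c 5c 5c ∥ 93.
Outer hash (tag): sum = 12+92+92+92+147 = 435; mod 256 = 179 → b3.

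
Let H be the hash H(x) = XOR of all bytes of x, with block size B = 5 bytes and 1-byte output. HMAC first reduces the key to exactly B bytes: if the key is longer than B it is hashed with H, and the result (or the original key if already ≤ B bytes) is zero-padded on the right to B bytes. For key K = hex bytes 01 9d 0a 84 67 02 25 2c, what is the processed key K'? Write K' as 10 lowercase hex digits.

7e00000000

|K| = 8 > B = 5, so first hash the key.
H(K): XOR 01⊕9d⊕0a⊕84⊕67⊕02⊕25⊕2c = 7e.
Zero-pad H(K) = 7e to 5 bytes: K' = 7e 00 00 00 00.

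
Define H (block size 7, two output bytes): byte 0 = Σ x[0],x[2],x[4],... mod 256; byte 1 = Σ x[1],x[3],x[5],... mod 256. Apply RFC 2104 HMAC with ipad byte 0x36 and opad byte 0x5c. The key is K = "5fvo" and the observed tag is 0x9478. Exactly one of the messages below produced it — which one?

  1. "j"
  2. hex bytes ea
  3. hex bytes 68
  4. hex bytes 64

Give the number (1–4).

Key "5fvo" = 35 66 76 6f is 4 bytes ≤ B = 7; zero-pad to 7 bytes: K' = 35 66 76 6f 00 00 00.
K' ⊕ ipad = 03 50 40 59 36 36 36; K' ⊕ opad = 69 3a 2a 33 5c 5c 5c.
m1: inner = H(03 50 40 59 36 36 36 6a) = af 49; tag = H(69 3a 2a 33 5c 5c 5c af 49) = 9478 ← matches
m2: inner = H(03 50 40 59 36 36 36 ea) = af c9; tag = H(69 3a 2a 33 5c 5c 5c af c9) = 1478
m3: inner = H(03 50 40 59 36 36 36 68) = af 47; tag = H(69 3a 2a 33 5c 5c 5c af 47) = 9278
m4: inner = H(03 50 40 59 36 36 36 64) = af 43; tag = H(69 3a 2a 33 5c 5c 5c af 43) = 8e78

1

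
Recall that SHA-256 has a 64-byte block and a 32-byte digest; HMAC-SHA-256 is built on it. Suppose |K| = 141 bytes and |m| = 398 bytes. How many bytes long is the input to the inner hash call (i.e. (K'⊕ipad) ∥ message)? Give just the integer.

462

Key is 141 > 64 bytes, so it is hashed to 32 bytes then zero-padded to 64: |K'| = 64.
Inner input = (K'⊕ipad) ∥ m → 64 + 398 = 462 bytes.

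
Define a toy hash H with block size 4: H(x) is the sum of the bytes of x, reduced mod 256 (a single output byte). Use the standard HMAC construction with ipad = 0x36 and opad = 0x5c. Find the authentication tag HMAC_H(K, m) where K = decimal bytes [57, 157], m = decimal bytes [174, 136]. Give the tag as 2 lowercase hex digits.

Key decimal bytes [57, 157] = 39 9d is 2 bytes ≤ B = 4; zero-pad to 4 bytes: K' = 39 9d 00 00.
K' ⊕ ipad = 0f ab 36 36.  K' ⊕ opad = 65 c1 5c 5c.
Inner input = (K'⊕ipad) ∥ m = 0f ab 36 36 ∥ ae 88.
Inner hash: sum = 15+171+54+54+174+136 = 604; mod 256 = 92 → 5c.
Outer input = (K'⊕opad) ∥ inner = 65 c1 5c 5c ∥ 5c.
Outer hash (tag): sum = 101+193+92+92+92 = 570; mod 256 = 58 → 3a.

3a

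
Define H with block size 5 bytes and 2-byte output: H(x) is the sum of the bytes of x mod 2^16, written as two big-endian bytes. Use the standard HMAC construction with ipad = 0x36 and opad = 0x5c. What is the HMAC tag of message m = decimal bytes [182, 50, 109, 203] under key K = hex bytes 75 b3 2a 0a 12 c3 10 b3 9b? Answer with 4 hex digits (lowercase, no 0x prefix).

Key hex bytes 75 b3 2a 0a 12 c3 10 b3 9b is 9 bytes > B = 5, so hash it first: H(key) = 03 8f, then zero-pad to 5 bytes: K' = 03 8f 00 00 00.
K' ⊕ ipad = 35 b9 36 36 36.  K' ⊕ opad = 5f d3 5c 5c 5c.
Inner input = (K'⊕ipad) ∥ m = 35 b9 36 36 36 ∥ b6 32 6d cb.
Inner hash: sum = 53+185+54+54+54+182+50+109+203 = 944 → 03 b0.
Outer input = (K'⊕opad) ∥ inner = 5f d3 5c 5c 5c ∥ 03 b0.
Outer hash (tag): sum = 95+211+92+92+92+3+176 = 761 → 02 f9.

02f9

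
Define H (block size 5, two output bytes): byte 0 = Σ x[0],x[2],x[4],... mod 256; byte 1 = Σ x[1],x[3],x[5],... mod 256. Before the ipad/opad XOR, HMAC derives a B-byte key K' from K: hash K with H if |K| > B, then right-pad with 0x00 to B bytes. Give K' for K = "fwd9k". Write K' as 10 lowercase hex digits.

667764396b

Key "fwd9k" = 66 77 64 39 6b is exactly B = 5 bytes: K' = 66 77 64 39 6b.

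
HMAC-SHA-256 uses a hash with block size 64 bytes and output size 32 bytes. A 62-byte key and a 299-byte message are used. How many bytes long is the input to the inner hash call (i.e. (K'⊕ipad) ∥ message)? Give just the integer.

363

Key is 62 ≤ 64 bytes, zero-padded: |K'| = 64.
Inner input = (K'⊕ipad) ∥ m → 64 + 299 = 363 bytes.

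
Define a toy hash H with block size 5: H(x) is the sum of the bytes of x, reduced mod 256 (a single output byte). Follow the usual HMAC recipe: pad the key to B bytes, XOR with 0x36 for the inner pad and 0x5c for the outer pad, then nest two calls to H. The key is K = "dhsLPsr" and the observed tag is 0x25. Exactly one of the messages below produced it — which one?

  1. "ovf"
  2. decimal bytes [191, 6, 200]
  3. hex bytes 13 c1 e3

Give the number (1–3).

1

Key "dhsLPsr" = 64 68 73 4c 50 73 72 is 7 bytes > B = 5, so hash it first: H(key) = c0, then zero-pad to 5 bytes: K' = c0 00 00 00 00.
K' ⊕ ipad = f6 36 36 36 36; K' ⊕ opad = 9c 5c 5c 5c 5c.
m1: inner = H(f6 36 36 36 36 6f 76 66) = 19; tag = H(9c 5c 5c 5c 5c 19) = 25 ← matches
m2: inner = H(f6 36 36 36 36 bf 06 c8) = 5b; tag = H(9c 5c 5c 5c 5c 5b) = 67
m3: inner = H(f6 36 36 36 36 13 c1 e3) = 85; tag = H(9c 5c 5c 5c 5c 85) = 91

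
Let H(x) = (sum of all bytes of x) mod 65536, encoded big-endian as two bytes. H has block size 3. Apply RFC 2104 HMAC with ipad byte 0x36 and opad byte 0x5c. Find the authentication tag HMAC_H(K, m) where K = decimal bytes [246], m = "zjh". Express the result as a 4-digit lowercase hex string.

01dc

Key decimal bytes [246] = f6 is 1 byte ≤ B = 3; zero-pad to 3 bytes: K' = f6 00 00.
K' ⊕ ipad = c0 36 36.  K' ⊕ opad = aa 5c 5c.
Inner input = (K'⊕ipad) ∥ m = c0 36 36 ∥ 7a 6a 68.
Inner hash: sum = 192+54+54+122+106+104 = 632 → 02 78.
Outer input = (K'⊕opad) ∥ inner = aa 5c 5c ∥ 02 78.
Outer hash (tag): sum = 170+92+92+2+120 = 476 → 01 dc.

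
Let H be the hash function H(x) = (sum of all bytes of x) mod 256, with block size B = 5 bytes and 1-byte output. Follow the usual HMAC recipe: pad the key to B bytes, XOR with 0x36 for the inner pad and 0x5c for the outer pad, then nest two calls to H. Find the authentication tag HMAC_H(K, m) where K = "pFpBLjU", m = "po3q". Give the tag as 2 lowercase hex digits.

3f

Key "pFpBLjU" = 70 46 70 42 4c 6a 55 is 7 bytes > B = 5, so hash it first: H(key) = 73, then zero-pad to 5 bytes: K' = 73 00 00 00 00.
K' ⊕ ipad = 45 36 36 36 36.  K' ⊕ opad = 2f 5c 5c 5c 5c.
Inner input = (K'⊕ipad) ∥ m = 45 36 36 36 36 ∥ 70 6f 33 71.
Inner hash: sum = 69+54+54+54+54+112+111+51+113 = 672; mod 256 = 160 → a0.
Outer input = (K'⊕opad) ∥ inner = 2f 5c 5c 5c 5c ∥ a0.
Outer hash (tag): sum = 47+92+92+92+92+160 = 575; mod 256 = 63 → 3f.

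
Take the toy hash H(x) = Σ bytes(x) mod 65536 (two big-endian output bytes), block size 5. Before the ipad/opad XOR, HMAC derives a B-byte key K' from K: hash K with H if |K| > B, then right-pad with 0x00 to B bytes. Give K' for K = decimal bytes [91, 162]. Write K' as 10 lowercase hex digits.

Key decimal bytes [91, 162] = 5b a2 is 2 bytes ≤ B = 5; zero-pad to 5 bytes: K' = 5b a2 00 00 00.

5ba2000000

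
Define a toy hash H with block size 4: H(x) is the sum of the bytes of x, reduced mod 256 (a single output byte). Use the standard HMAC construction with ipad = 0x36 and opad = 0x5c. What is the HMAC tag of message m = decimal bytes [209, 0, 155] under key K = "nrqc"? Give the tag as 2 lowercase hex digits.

Key "nrqc" = 6e 72 71 63 is exactly B = 4 bytes: K' = 6e 72 71 63.
K' ⊕ ipad = 58 44 47 55.  K' ⊕ opad = 32 2e 2d 3f.
Inner input = (K'⊕ipad) ∥ m = 58 44 47 55 ∥ d1 00 9b.
Inner hash: sum = 88+68+71+85+209+0+155 = 676; mod 256 = 164 → a4.
Outer input = (K'⊕opad) ∥ inner = 32 2e 2d 3f ∥ a4.
Outer hash (tag): sum = 50+46+45+63+164 = 368; mod 256 = 112 → 70.

70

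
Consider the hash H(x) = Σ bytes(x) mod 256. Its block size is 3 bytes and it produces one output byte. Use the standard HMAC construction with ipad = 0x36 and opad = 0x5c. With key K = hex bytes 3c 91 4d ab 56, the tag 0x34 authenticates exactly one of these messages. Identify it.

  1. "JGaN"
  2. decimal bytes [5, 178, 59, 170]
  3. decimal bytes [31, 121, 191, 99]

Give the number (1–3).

Key hex bytes 3c 91 4d ab 56 is 5 bytes > B = 3, so hash it first: H(key) = 1b, then zero-pad to 3 bytes: K' = 1b 00 00.
K' ⊕ ipad = 2d 36 36; K' ⊕ opad = 47 5c 5c.
m1: inner = H(2d 36 36 4a 47 61 4e) = d9; tag = H(47 5c 5c d9) = d8
m2: inner = H(2d 36 36 05 b2 3b aa) = 35; tag = H(47 5c 5c 35) = 34 ← matches
m3: inner = H(2d 36 36 1f 79 bf 63) = 53; tag = H(47 5c 5c 53) = 52

2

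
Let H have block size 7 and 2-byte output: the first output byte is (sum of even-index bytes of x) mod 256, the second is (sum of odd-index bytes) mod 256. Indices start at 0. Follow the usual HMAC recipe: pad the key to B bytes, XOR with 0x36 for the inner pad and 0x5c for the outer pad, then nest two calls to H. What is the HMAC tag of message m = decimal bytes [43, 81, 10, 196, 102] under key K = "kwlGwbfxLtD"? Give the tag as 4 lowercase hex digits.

Key "kwlGwbfxLtD" = 6b 77 6c 47 77 62 66 78 4c 74 44 is 11 bytes > B = 7, so hash it first: H(key) = 44 0c, then zero-pad to 7 bytes: K' = 44 0c 00 00 00 00 00.
K' ⊕ ipad = 72 3a 36 36 36 36 36.  K' ⊕ opad = 18 50 5c 5c 5c 5c 5c.
Inner input = (K'⊕ipad) ∥ m = 72 3a 36 36 36 36 36 ∥ 2b 51 0a c4 66.
Inner hash: even-index sum = 553 mod 256 = 41; odd-index sum = 321 mod 256 = 65 → 29 41.
Outer input = (K'⊕opad) ∥ inner = 18 50 5c 5c 5c 5c 5c ∥ 29 41.
Outer hash (tag): even-index sum = 365 mod 256 = 109; odd-index sum = 305 mod 256 = 49 → 6d 31.

6d31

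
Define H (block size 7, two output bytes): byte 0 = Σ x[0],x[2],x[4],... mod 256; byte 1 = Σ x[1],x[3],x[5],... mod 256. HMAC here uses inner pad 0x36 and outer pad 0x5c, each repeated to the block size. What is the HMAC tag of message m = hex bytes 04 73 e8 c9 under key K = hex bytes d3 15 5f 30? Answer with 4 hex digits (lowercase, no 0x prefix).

Key hex bytes d3 15 5f 30 is 4 bytes ≤ B = 7; zero-pad to 7 bytes: K' = d3 15 5f 30 00 00 00.
K' ⊕ ipad = e5 23 69 06 36 36 36.  K' ⊕ opad = 8f 49 03 6c 5c 5c 5c.
Inner input = (K'⊕ipad) ∥ m = e5 23 69 06 36 36 36 ∥ 04 73 e8 c9.
Inner hash: even-index sum = 758 mod 256 = 246; odd-index sum = 331 mod 256 = 75 → f6 4b.
Outer input = (K'⊕opad) ∥ inner = 8f 49 03 6c 5c 5c 5c ∥ f6 4b.
Outer hash (tag): even-index sum = 405 mod 256 = 149; odd-index sum = 519 mod 256 = 7 → 95 07.

9507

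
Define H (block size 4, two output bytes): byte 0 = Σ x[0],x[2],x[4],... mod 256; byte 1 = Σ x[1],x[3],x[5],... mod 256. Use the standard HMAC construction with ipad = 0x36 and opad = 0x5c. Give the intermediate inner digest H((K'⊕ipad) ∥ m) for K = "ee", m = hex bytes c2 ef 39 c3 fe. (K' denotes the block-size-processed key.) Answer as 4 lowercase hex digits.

823b

Key "ee" = 65 65 is 2 bytes ≤ B = 4; zero-pad to 4 bytes: K' = 65 65 00 00.
K' ⊕ ipad = 53 53 36 36.
Inner input = 53 53 36 36 ∥ c2 ef 39 c3 fe.
Inner hash: even-index sum = 642 mod 256 = 130; odd-index sum = 571 mod 256 = 59 → 82 3b.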